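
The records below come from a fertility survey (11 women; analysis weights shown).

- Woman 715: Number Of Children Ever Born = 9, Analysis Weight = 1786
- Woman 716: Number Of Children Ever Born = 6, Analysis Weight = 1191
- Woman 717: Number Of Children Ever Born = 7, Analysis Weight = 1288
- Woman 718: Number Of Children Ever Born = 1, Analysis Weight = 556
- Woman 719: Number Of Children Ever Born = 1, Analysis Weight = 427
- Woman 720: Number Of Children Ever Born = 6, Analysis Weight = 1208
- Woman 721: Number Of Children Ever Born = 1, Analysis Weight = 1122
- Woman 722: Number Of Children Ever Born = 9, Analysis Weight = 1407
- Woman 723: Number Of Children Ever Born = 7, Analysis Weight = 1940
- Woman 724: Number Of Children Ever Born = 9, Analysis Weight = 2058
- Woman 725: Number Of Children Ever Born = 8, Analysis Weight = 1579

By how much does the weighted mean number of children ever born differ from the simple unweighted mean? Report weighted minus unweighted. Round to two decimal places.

0.98

Unweighted sum = 9 + 6 + 7 + 1 + 1 + 6 + 1 + 9 + 7 + 9 + 8 = 64
Unweighted mean = 64 / 11 = 5.8181818
Weighted sum = 9×1786 + 6×1191 + 7×1288 + 1×556 + 1×427 + 6×1208 + 1×1122 + 9×1407 + 7×1940 + 9×2058 + 8×1579
  = 16074 + 7146 + 9016 + 556 + 427 + 7248 + 1122 + 12663 + 13580 + 18522 + 12632 = 98986
Sum of weights = 14562
Weighted mean = 98986 / 14562 = 6.7975553
Difference (weighted minus unweighted) = 0.97937346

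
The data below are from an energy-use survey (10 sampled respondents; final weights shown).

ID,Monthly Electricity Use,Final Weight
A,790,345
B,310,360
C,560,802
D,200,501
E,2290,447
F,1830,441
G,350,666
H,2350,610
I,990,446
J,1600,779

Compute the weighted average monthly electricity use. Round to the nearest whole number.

1134

Weighted sum = 790×345 + 310×360 + 560×802 + 200×501 + 2290×447 + 1830×441 + 350×666 + 2350×610 + 990×446 + 1600×779
  = 272550 + 111600 + 449120 + 100200 + 1023630 + 807030 + 233100 + 1433500 + 441540 + 1246400 = 6118670
Sum of weights = 5397
Weighted mean = 6118670 / 5397 = 1133.7169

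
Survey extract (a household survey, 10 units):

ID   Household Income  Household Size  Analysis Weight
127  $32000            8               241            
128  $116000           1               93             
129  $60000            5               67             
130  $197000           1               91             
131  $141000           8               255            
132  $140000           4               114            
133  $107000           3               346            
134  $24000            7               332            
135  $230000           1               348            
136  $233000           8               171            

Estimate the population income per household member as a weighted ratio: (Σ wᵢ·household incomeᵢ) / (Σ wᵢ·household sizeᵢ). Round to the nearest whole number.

Σ wᵢ·y = 32000×241 + 116000×93 + 60000×67 + 197000×91 + 141000×255 + 140000×114 + 107000×346 + 24000×332 + 230000×348 + 233000×171
  = 7712000 + 10788000 + 4020000 + 17927000 + 35955000 + 15960000 + 37022000 + 7968000 + 80040000 + 39843000 = 257235000
Σ wᵢ·x = 8×241 + 1×93 + 5×67 + 1×91 + 8×255 + 4×114 + 3×346 + 7×332 + 1×348 + 8×171
  = 1928 + 93 + 335 + 91 + 2040 + 456 + 1038 + 2324 + 348 + 1368 = 10021
Ratio = 257235000 / 10021 = 25669.594

25670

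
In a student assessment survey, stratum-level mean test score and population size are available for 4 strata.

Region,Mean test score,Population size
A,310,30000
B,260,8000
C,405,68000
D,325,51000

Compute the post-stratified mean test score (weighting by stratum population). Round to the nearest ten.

Σ Nₕ·x̄ₕ = 310×30000 + 260×8000 + 405×68000 + 325×51000
  = 55495000
Σ Nₕ = 30000 + 8000 + 68000 + 51000 = 157000
Overall mean = 55495000 / 157000 = 353.47134

350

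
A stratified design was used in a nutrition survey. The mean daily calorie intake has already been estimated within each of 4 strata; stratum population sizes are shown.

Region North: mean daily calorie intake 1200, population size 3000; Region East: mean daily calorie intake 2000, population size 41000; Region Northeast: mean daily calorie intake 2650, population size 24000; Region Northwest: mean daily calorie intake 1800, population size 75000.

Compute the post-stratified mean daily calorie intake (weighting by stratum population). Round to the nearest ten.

1990

Σ Nₕ·x̄ₕ = 1200×3000 + 2000×41000 + 2650×24000 + 1800×75000
  = 284200000
Σ Nₕ = 3000 + 41000 + 24000 + 75000 = 143000
Overall mean = 284200000 / 143000 = 1987.4126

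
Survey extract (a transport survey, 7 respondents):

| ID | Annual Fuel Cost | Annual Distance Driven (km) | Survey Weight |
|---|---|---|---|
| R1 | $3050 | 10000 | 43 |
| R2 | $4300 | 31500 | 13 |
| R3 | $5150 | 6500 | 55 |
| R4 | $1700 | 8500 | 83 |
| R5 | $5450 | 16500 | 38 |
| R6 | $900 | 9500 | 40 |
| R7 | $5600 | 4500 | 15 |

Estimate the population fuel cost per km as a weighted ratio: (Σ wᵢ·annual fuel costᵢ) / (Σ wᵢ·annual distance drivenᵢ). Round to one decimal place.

Σ wᵢ·y = 3050×43 + 4300×13 + 5150×55 + 1700×83 + 5450×38 + 900×40 + 5600×15
  = 938500
Σ wᵢ·x = 10000×43 + 31500×13 + 6500×55 + 8500×83 + 16500×38 + 9500×40 + 4500×15
  = 2977000
Ratio = 938500 / 2977000 = 0.31525025

0.3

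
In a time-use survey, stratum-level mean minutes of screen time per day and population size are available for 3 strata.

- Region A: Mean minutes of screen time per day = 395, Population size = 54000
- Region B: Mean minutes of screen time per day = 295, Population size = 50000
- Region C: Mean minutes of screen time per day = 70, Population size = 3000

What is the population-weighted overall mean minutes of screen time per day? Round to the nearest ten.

340

Σ Nₕ·x̄ₕ = 395×54000 + 295×50000 + 70×3000
  = 21330000 + 14750000 + 210000 = 36290000
Σ Nₕ = 54000 + 50000 + 3000 = 107000
Overall mean = 36290000 / 107000 = 339.15888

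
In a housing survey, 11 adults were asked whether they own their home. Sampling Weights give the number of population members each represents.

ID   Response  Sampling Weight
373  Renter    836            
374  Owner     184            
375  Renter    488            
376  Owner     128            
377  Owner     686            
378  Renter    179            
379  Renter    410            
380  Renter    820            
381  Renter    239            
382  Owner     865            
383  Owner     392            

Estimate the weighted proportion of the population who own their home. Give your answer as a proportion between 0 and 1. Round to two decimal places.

Sum of weights for 'Owner' = 184 + 128 + 686 + 865 + 392 = 2255
Total weight = 836 + 184 + 488 + 128 + 686 + 179 + 410 + 820 + 239 + 865 + 392 = 5227
Weighted proportion = 2255 / 5227 = 0.43141381

0.43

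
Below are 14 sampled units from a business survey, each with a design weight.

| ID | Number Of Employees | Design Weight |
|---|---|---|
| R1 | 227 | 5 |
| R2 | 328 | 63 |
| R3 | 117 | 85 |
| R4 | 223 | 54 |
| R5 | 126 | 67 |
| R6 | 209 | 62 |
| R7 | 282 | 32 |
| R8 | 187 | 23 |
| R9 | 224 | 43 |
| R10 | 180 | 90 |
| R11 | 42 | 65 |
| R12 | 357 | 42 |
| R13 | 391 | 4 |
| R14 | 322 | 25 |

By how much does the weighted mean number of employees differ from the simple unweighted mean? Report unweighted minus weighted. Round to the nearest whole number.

30

Unweighted sum = 3215
Unweighted mean = 3215 / 14 = 229.64286
Weighted sum = 131681
Sum of weights = 660
Weighted mean = 131681 / 660 = 199.51667
Difference (unweighted minus weighted) = 30.12619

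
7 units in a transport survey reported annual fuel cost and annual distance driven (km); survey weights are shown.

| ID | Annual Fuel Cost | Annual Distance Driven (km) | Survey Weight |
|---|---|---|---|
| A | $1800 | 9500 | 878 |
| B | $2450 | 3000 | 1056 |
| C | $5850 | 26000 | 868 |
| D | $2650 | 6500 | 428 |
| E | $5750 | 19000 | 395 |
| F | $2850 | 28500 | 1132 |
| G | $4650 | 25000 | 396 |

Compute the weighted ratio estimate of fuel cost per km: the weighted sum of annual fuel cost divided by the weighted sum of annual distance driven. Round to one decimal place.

Σ wᵢ·y = 1800×878 + 2450×1056 + 5850×868 + 2650×428 + 5750×395 + 2850×1132 + 4650×396
  = 1580400 + 2587200 + 5077800 + 1134200 + 2271250 + 3226200 + 1841400 = 17718450
Σ wᵢ·x = 9500×878 + 3000×1056 + 26000×868 + 6500×428 + 19000×395 + 28500×1132 + 25000×396
  = 8341000 + 3168000 + 22568000 + 2782000 + 7505000 + 32262000 + 9900000 = 86526000
Ratio = 17718450 / 86526000 = 0.20477602

0.2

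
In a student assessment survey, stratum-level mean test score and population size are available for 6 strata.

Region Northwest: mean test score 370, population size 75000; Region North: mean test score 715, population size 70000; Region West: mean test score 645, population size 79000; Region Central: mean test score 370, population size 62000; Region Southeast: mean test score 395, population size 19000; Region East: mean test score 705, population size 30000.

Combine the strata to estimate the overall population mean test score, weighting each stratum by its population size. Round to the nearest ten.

540

Σ Nₕ·x̄ₕ = 370×75000 + 715×70000 + 645×79000 + 370×62000 + 395×19000 + 705×30000
  = 27750000 + 50050000 + 50955000 + 22940000 + 7505000 + 21150000 = 180350000
Σ Nₕ = 75000 + 70000 + 79000 + 62000 + 19000 + 30000 = 335000
Overall mean = 180350000 / 335000 = 538.35821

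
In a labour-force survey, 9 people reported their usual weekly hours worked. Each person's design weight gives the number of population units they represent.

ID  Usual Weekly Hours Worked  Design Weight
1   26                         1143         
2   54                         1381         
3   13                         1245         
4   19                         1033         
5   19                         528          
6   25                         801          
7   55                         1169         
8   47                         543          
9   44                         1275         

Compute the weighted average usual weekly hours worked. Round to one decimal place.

34.7

Weighted sum = 26×1143 + 54×1381 + 13×1245 + 19×1033 + 19×528 + 25×801 + 55×1169 + 47×543 + 44×1275
  = 29718 + 74574 + 16185 + 19627 + 10032 + 20025 + 64295 + 25521 + 56100 = 316077
Sum of weights = 1143 + 1381 + 1245 + 1033 + 528 + 801 + 1169 + 543 + 1275 = 9118
Weighted mean = 316077 / 9118 = 34.665168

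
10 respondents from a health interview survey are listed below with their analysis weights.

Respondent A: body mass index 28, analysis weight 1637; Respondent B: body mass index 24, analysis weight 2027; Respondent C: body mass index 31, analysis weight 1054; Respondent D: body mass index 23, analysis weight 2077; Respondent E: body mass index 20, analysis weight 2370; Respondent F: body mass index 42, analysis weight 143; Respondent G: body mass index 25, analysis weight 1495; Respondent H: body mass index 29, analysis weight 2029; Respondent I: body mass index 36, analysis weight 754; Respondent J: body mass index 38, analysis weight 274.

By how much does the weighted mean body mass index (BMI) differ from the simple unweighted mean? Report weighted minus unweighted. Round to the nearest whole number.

-3

Unweighted sum = 28 + 24 + 31 + 23 + 20 + 42 + 25 + 29 + 36 + 38 = 296
Unweighted mean = 296 / 10 = 29.6
Weighted sum = 28×1637 + 24×2027 + 31×1054 + 23×2077 + 20×2370 + 42×143 + 25×1495 + 29×2029 + 36×754 + 38×274
  = 45836 + 48648 + 32674 + 47771 + 47400 + 6006 + 37375 + 58841 + 27144 + 10412 = 362107
Sum of weights = 1637 + 2027 + 1054 + 2077 + 2370 + 143 + 1495 + 2029 + 754 + 274 = 13860
Weighted mean = 362107 / 13860 = 26.126046
Difference (weighted minus unweighted) = -3.4739538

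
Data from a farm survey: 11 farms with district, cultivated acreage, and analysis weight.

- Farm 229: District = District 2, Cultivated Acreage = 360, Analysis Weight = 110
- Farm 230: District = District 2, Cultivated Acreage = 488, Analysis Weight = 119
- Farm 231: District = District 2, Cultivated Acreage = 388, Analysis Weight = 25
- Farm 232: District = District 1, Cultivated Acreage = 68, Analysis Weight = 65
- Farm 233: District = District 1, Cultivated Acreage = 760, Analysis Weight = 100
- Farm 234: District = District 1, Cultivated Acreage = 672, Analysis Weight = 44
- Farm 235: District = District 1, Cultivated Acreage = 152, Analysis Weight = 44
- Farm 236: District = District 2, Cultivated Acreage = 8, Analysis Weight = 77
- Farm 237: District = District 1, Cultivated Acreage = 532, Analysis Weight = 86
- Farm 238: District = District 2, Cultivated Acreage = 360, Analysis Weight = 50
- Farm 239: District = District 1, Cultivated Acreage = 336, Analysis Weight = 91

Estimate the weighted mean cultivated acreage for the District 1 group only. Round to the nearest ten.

District 1 rows: 232, 233, 234, 235, 237, 239
Weighted sum = 68×65 + 760×100 + 672×44 + 152×44 + 532×86 + 336×91
  = 4420 + 76000 + 29568 + 6688 + 45752 + 30576 = 193004
Sum of weights = 65 + 100 + 44 + 44 + 86 + 91 = 430
Weighted mean = 193004 / 430 = 448.84651

450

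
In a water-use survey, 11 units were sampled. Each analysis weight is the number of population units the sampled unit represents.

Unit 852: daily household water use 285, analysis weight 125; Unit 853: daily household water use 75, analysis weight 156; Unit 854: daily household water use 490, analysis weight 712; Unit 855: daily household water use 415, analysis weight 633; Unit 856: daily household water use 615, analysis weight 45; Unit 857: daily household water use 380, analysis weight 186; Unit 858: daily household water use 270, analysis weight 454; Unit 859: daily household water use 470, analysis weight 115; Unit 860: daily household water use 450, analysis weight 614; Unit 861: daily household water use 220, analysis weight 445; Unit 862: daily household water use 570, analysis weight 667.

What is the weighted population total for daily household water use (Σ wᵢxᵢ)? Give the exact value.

Weighted total = 285×125 + 75×156 + 490×712 + 415×633 + 615×45 + 380×186 + 270×454 + 470×115 + 450×614 + 220×445 + 570×667
  = 35625 + 11700 + 348880 + 262695 + 27675 + 70680 + 122580 + 54050 + 276300 + 97900 + 380190 = 1688275

1688275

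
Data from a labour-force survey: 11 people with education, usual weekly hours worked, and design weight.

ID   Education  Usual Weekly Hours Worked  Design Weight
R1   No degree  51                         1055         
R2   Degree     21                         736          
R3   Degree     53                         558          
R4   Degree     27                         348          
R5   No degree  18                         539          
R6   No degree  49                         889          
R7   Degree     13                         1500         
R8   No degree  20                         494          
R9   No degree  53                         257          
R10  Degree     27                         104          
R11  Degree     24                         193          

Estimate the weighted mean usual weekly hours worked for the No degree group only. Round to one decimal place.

No degree rows: R1, R5, R6, R8, R9
Weighted sum = 51×1055 + 18×539 + 49×889 + 20×494 + 53×257
  = 53805 + 9702 + 43561 + 9880 + 13621 = 130569
Sum of weights = 1055 + 539 + 889 + 494 + 257 = 3234
Weighted mean = 130569 / 3234 = 40.37384

40.4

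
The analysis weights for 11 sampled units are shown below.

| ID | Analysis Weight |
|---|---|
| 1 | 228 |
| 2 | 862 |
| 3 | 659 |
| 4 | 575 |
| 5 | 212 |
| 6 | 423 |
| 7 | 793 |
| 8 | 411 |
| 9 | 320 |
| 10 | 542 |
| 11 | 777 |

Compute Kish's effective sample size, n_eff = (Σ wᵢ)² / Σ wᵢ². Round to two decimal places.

9.40

Σ wᵢ = 228 + 862 + 659 + 575 + 212 + 423 + 793 + 411 + 320 + 542 + 777 = 5802
Σ wᵢ² = 3581470
n_eff = 5802² / 3581470 = 33663204 / 3581470 = 9.3992701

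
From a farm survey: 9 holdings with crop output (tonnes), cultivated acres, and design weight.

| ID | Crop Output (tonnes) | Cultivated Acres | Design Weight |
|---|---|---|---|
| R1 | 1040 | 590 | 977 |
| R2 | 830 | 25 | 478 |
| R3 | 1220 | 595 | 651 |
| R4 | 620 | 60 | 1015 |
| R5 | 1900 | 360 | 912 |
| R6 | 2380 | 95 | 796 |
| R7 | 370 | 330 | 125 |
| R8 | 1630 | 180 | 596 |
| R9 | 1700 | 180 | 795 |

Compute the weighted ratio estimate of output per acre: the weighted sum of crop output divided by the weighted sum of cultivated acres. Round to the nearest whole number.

Σ wᵢ·y = 1040×977 + 830×478 + 1220×651 + 620×1015 + 1900×912 + 2380×796 + 370×125 + 1630×596 + 1700×795
  = 8832850
Σ wᵢ·x = 590×977 + 25×478 + 595×651 + 60×1015 + 360×912 + 95×796 + 330×125 + 180×596 + 180×795
  = 576430 + 11950 + 387345 + 60900 + 328320 + 75620 + 41250 + 107280 + 143100 = 1732195
Ratio = 8832850 / 1732195 = 5.0992238

5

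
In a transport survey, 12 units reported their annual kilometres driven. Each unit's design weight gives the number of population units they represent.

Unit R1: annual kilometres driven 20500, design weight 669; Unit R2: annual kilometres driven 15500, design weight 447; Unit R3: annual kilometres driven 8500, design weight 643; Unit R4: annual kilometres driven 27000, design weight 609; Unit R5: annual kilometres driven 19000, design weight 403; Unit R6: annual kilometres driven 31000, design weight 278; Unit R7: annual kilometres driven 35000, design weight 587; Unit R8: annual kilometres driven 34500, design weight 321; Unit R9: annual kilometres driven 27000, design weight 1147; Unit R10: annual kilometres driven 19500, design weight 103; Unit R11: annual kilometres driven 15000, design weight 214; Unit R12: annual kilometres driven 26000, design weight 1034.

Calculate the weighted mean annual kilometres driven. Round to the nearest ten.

Weighted sum = 20500×669 + 15500×447 + 8500×643 + 27000×609 + 19000×403 + 31000×278 + 35000×587 + 34500×321 + 27000×1147 + 19500×103 + 15000×214 + 26000×1034
  = 13714500 + 6928500 + 5465500 + 16443000 + 7657000 + 8618000 + 20545000 + 11074500 + 30969000 + 2008500 + 3210000 + 26884000 = 153517500
Sum of weights = 669 + 447 + 643 + 609 + 403 + 278 + 587 + 321 + 1147 + 103 + 214 + 1034 = 6455
Weighted mean = 153517500 / 6455 = 23782.727

23780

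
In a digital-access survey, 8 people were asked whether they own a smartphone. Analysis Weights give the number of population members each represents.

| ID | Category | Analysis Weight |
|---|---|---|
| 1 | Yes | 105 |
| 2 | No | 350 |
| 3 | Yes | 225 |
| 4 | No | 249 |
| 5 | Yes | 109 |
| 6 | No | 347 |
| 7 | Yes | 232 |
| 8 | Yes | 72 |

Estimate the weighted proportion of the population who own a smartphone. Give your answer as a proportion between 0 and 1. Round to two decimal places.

Sum of weights for 'Yes' = 105 + 225 + 109 + 232 + 72 = 743
Total weight = 1689
Weighted proportion = 743 / 1689 = 0.43990527

0.44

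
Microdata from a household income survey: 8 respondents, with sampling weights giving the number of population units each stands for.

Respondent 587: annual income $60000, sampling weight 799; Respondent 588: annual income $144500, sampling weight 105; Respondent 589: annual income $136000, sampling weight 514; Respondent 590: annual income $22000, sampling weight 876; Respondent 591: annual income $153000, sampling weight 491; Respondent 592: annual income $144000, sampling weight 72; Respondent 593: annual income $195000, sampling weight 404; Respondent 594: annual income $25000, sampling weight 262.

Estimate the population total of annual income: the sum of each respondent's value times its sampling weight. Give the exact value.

323109500

Weighted total = 60000×799 + 144500×105 + 136000×514 + 22000×876 + 153000×491 + 144000×72 + 195000×404 + 25000×262
  = 47940000 + 15172500 + 69904000 + 19272000 + 75123000 + 10368000 + 78780000 + 6550000 = 323109500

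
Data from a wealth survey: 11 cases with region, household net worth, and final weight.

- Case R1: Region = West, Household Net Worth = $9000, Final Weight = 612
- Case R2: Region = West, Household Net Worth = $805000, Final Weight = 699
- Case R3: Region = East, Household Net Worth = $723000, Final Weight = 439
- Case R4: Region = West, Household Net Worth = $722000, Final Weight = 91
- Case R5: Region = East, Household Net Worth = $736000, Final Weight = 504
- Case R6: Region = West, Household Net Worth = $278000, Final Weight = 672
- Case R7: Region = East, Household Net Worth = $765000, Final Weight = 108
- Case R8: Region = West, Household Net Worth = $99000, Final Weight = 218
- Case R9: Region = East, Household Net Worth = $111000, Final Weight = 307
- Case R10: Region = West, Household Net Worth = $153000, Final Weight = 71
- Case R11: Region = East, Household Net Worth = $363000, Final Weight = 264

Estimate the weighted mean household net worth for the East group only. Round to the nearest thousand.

East rows: R3, R5, R7, R9, R11
Weighted sum = 723000×439 + 736000×504 + 765000×108 + 111000×307 + 363000×264
  = 317397000 + 370944000 + 82620000 + 34077000 + 95832000 = 900870000
Sum of weights = 439 + 504 + 108 + 307 + 264 = 1622
Weighted mean = 900870000 / 1622 = 555406.91

555000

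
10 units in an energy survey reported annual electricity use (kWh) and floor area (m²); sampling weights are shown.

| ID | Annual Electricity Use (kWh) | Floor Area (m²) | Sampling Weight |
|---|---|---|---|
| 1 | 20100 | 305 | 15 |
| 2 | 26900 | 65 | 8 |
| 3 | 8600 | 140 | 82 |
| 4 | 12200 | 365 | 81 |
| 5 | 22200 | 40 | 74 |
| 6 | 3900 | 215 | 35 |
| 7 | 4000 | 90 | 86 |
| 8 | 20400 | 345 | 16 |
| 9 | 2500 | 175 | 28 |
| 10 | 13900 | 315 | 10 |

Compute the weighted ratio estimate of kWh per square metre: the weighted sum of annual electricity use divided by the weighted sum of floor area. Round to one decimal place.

Σ wᵢ·y = 20100×15 + 26900×8 + 8600×82 + 12200×81 + 22200×74 + 3900×35 + 4000×86 + 20400×16 + 2500×28 + 13900×10
  = 301500 + 215200 + 705200 + 988200 + 1642800 + 136500 + 344000 + 326400 + 70000 + 139000 = 4868800
Σ wᵢ·x = 305×15 + 65×8 + 140×82 + 365×81 + 40×74 + 215×35 + 90×86 + 345×16 + 175×28 + 315×10
  = 77935
Ratio = 4868800 / 77935 = 62.472573

62.5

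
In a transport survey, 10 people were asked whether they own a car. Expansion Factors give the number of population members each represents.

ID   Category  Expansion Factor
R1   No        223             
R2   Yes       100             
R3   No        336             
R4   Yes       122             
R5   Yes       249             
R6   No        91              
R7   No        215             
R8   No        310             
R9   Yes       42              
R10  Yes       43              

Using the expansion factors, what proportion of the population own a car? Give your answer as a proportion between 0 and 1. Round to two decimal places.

0.32

Sum of weights for 'Yes' = 100 + 122 + 249 + 42 + 43 = 556
Total weight = 1731
Weighted proportion = 556 / 1731 = 0.32120162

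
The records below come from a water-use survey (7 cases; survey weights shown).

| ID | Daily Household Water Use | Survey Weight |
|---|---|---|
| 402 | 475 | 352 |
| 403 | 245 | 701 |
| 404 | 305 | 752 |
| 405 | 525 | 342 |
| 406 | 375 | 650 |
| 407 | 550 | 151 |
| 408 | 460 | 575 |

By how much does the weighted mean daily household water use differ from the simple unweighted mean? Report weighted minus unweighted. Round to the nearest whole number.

Unweighted sum = 475 + 245 + 305 + 525 + 375 + 550 + 460 = 2935
Unweighted mean = 2935 / 7 = 419.28571
Weighted sum = 475×352 + 245×701 + 305×752 + 525×342 + 375×650 + 550×151 + 460×575
  = 1339155
Sum of weights = 352 + 701 + 752 + 342 + 650 + 151 + 575 = 3523
Weighted mean = 1339155 / 3523 = 380.1178
Difference (weighted minus unweighted) = -39.167917

-39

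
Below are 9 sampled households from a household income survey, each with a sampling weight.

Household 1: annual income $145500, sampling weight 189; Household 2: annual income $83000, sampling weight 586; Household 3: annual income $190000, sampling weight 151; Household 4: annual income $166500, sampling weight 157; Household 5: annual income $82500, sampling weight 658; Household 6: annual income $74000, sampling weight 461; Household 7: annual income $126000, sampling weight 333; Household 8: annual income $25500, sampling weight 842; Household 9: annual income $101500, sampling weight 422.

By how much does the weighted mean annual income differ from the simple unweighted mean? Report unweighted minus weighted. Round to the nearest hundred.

24800

Unweighted sum = 145500 + 83000 + 190000 + 166500 + 82500 + 74000 + 126000 + 25500 + 101500 = 994500
Unweighted mean = 994500 / 9 = 110500
Weighted sum = 325629000
Sum of weights = 3799
Weighted mean = 325629000 / 3799 = 85714.399
Difference (unweighted minus weighted) = 24785.601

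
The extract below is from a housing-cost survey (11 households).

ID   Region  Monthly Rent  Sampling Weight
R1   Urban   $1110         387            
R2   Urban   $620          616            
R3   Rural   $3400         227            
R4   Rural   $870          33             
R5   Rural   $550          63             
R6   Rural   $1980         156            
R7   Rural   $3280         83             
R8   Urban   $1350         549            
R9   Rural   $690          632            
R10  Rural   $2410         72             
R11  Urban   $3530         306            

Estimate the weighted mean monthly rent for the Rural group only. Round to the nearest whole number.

1600

Rural rows: R3, R4, R5, R6, R7, R9, R10
Weighted sum = 3400×227 + 870×33 + 550×63 + 1980×156 + 3280×83 + 690×632 + 2410×72
  = 2025880
Sum of weights = 227 + 33 + 63 + 156 + 83 + 632 + 72 = 1266
Weighted mean = 2025880 / 1266 = 1600.2212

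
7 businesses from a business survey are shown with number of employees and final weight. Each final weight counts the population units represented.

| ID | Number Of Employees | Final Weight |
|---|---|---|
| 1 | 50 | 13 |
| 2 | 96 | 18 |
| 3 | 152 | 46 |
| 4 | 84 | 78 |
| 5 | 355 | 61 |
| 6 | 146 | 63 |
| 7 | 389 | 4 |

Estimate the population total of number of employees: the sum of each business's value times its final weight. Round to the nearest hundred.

48300

Weighted total = 50×13 + 96×18 + 152×46 + 84×78 + 355×61 + 146×63 + 389×4
  = 48331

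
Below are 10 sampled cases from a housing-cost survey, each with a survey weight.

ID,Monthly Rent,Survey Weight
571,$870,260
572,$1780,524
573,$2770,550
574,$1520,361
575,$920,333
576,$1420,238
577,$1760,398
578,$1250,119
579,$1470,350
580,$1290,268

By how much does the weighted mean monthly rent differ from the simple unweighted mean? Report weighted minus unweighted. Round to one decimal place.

137.1

Unweighted sum = 870 + 1780 + 2770 + 1520 + 920 + 1420 + 1760 + 1250 + 1470 + 1290 = 15050
Unweighted mean = 15050 / 10 = 1505
Weighted sum = 870×260 + 1780×524 + 2770×550 + 1520×361 + 920×333 + 1420×238 + 1760×398 + 1250×119 + 1470×350 + 1290×268
  = 226200 + 932720 + 1523500 + 548720 + 306360 + 337960 + 700480 + 148750 + 514500 + 345720 = 5584910
Sum of weights = 3401
Weighted mean = 5584910 / 3401 = 1642.1376
Difference (weighted minus unweighted) = 137.13761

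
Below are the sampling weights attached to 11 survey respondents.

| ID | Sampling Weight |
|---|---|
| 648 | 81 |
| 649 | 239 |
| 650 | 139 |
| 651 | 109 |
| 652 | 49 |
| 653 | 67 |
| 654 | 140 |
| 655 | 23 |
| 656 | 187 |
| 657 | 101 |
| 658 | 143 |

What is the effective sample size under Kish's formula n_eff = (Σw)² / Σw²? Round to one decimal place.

8.7

Σ wᵢ = 81 + 239 + 139 + 109 + 49 + 67 + 140 + 23 + 187 + 101 + 143 = 1278
Σ wᵢ² = 187522
n_eff = 1278² / 187522 = 1633284 / 187522 = 8.709826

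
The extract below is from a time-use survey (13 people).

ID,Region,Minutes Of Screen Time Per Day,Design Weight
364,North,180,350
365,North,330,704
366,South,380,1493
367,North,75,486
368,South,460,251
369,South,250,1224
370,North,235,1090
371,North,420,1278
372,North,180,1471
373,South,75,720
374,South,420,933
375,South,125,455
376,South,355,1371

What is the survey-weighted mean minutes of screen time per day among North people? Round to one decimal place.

North rows: 364, 365, 367, 370, 371, 372
Weighted sum = 180×350 + 330×704 + 75×486 + 235×1090 + 420×1278 + 180×1471
  = 63000 + 232320 + 36450 + 256150 + 536760 + 264780 = 1389460
Sum of weights = 350 + 704 + 486 + 1090 + 1278 + 1471 = 5379
Weighted mean = 1389460 / 5379 = 258.31195

258.3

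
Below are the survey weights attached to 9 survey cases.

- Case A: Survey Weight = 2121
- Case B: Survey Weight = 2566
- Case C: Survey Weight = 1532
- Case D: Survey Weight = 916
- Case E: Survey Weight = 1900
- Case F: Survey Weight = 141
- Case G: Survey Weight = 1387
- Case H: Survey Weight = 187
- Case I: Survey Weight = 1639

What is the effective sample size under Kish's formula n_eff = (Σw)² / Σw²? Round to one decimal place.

6.8

Σ wᵢ = 2121 + 2566 + 1532 + 916 + 1900 + 141 + 1387 + 187 + 1639 = 12389
Σ wᵢ² = 4498641 + 6584356 + 2347024 + 839056 + 3610000 + 19881 + 1923769 + 34969 + 2686321 = 22544017
n_eff = 12389² / 22544017 = 153487321 / 22544017 = 6.8083395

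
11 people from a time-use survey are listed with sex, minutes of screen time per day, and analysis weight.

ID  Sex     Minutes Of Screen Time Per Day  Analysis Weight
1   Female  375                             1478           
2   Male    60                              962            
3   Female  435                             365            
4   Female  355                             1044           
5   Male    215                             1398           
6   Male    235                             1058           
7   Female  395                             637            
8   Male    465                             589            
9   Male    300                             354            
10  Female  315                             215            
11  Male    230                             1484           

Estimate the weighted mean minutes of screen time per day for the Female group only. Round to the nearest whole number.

375

Female rows: 1, 3, 4, 7, 10
Weighted sum = 375×1478 + 435×365 + 355×1044 + 395×637 + 315×215
  = 554250 + 158775 + 370620 + 251615 + 67725 = 1402985
Sum of weights = 3739
Weighted mean = 1402985 / 3739 = 375.23001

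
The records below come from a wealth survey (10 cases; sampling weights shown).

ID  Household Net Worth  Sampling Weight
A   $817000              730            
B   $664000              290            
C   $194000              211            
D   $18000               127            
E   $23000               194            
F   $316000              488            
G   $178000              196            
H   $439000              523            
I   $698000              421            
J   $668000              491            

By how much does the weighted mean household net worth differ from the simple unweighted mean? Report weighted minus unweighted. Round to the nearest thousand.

Unweighted sum = 817000 + 664000 + 194000 + 18000 + 23000 + 316000 + 178000 + 439000 + 698000 + 668000 = 4015000
Unweighted mean = 4015000 / 10 = 401500
Weighted sum = 817000×730 + 664000×290 + 194000×211 + 18000×127 + 23000×194 + 316000×488 + 178000×196 + 439000×523 + 698000×421 + 668000×491
  = 1877191000
Sum of weights = 730 + 290 + 211 + 127 + 194 + 488 + 196 + 523 + 421 + 491 = 3671
Weighted mean = 1877191000 / 3671 = 511356.85
Difference (weighted minus unweighted) = 109856.85

110000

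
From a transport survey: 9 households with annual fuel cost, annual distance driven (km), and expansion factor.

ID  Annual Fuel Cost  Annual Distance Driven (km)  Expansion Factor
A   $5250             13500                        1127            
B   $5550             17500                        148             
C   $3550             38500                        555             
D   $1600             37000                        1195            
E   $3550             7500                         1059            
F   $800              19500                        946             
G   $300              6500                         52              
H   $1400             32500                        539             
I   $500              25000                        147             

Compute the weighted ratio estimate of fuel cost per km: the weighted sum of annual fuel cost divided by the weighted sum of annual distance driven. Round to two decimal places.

Σ wᵢ·y = 5250×1127 + 5550×148 + 3550×555 + 1600×1195 + 3550×1059 + 800×946 + 300×52 + 1400×539 + 500×147
  = 5916750 + 821400 + 1970250 + 1912000 + 3759450 + 756800 + 15600 + 754600 + 73500 = 15980350
Σ wᵢ·x = 13500×1127 + 17500×148 + 38500×555 + 37000×1195 + 7500×1059 + 19500×946 + 6500×52 + 32500×539 + 25000×147
  = 15214500 + 2590000 + 21367500 + 44215000 + 7942500 + 18447000 + 338000 + 17517500 + 3675000 = 131307000
Ratio = 15980350 / 131307000 = 0.12170219

0.12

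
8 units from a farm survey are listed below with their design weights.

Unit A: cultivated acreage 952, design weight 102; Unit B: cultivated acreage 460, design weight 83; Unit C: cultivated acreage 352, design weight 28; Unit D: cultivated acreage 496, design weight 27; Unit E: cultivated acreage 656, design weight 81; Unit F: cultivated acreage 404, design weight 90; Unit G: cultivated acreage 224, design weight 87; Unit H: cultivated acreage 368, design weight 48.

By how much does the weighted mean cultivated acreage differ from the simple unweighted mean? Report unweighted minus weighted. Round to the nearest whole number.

-33

Unweighted sum = 952 + 460 + 352 + 496 + 656 + 404 + 224 + 368 = 3912
Unweighted mean = 3912 / 8 = 489
Weighted sum = 952×102 + 460×83 + 352×28 + 496×27 + 656×81 + 404×90 + 224×87 + 368×48
  = 285180
Sum of weights = 546
Weighted mean = 285180 / 546 = 522.30769
Difference (unweighted minus weighted) = -33.307692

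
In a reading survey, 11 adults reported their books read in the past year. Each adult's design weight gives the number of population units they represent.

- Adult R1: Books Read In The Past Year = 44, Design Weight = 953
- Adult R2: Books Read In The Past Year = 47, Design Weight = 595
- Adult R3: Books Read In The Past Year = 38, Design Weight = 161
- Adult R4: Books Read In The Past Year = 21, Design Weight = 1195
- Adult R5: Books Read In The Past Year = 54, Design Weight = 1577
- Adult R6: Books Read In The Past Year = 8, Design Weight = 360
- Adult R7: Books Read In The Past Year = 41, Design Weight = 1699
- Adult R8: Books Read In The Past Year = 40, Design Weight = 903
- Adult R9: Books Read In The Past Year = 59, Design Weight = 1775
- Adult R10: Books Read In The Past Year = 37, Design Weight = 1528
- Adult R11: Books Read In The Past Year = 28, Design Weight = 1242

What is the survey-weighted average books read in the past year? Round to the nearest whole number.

41

Weighted sum = 44×953 + 47×595 + 38×161 + 21×1195 + 54×1577 + 8×360 + 41×1699 + 40×903 + 59×1775 + 37×1528 + 28×1242
  = 41932 + 27965 + 6118 + 25095 + 85158 + 2880 + 69659 + 36120 + 104725 + 56536 + 34776 = 490964
Sum of weights = 953 + 595 + 161 + 1195 + 1577 + 360 + 1699 + 903 + 1775 + 1528 + 1242 = 11988
Weighted mean = 490964 / 11988 = 40.954621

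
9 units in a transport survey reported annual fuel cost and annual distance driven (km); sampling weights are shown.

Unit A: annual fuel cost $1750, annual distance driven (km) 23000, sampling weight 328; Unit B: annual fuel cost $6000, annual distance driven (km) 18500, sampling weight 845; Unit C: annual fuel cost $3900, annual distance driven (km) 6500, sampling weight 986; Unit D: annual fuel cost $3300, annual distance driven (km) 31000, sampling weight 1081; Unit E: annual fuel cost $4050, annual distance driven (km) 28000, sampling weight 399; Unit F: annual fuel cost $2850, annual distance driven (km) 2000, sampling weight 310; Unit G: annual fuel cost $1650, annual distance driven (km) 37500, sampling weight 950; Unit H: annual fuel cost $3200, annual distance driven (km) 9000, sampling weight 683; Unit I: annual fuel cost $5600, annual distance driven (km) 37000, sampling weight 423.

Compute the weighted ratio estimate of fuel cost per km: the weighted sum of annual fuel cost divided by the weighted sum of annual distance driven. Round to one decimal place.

Σ wᵢ·y = 1750×328 + 6000×845 + 3900×986 + 3300×1081 + 4050×399 + 2850×310 + 1650×950 + 3200×683 + 5600×423
  = 21678050
Σ wᵢ·x = 23000×328 + 18500×845 + 6500×986 + 31000×1081 + 28000×399 + 2000×310 + 37500×950 + 9000×683 + 37000×423
  = 7544000 + 15632500 + 6409000 + 33511000 + 11172000 + 620000 + 35625000 + 6147000 + 15651000 = 132311500
Ratio = 21678050 / 132311500 = 0.16384101

0.2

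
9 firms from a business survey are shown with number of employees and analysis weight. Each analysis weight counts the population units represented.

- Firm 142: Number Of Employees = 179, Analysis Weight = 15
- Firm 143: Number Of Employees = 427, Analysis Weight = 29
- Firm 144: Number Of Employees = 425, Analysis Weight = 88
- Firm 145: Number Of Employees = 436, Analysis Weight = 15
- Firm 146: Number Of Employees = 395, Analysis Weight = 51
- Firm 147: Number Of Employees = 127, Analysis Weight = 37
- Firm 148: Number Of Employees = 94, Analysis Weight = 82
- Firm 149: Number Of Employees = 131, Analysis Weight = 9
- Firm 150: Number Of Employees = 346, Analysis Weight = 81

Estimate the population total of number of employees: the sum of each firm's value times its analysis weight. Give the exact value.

120765

Weighted total = 179×15 + 427×29 + 425×88 + 436×15 + 395×51 + 127×37 + 94×82 + 131×9 + 346×81
  = 2685 + 12383 + 37400 + 6540 + 20145 + 4699 + 7708 + 1179 + 28026 = 120765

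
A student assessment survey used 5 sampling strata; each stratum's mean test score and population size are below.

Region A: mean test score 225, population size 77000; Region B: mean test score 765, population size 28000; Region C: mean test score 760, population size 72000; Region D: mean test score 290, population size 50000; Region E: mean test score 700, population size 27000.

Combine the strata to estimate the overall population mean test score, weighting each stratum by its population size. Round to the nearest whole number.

499

Σ Nₕ·x̄ₕ = 126865000
Σ Nₕ = 77000 + 28000 + 72000 + 50000 + 27000 = 254000
Overall mean = 126865000 / 254000 = 499.4685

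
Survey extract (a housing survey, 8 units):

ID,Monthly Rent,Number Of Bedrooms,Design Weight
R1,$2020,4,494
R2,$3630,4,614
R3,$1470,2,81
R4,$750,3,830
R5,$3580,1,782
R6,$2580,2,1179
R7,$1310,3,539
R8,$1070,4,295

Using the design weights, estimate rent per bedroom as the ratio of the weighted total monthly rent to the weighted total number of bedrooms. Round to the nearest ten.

830

Σ wᵢ·y = 2020×494 + 3630×614 + 1470×81 + 750×830 + 3580×782 + 2580×1179 + 1310×539 + 1070×295
  = 997880 + 2228820 + 119070 + 622500 + 2799560 + 3041820 + 706090 + 315650 = 10831390
Σ wᵢ·x = 4×494 + 4×614 + 2×81 + 3×830 + 1×782 + 2×1179 + 3×539 + 4×295
  = 13021
Ratio = 10831390 / 13021 = 831.8401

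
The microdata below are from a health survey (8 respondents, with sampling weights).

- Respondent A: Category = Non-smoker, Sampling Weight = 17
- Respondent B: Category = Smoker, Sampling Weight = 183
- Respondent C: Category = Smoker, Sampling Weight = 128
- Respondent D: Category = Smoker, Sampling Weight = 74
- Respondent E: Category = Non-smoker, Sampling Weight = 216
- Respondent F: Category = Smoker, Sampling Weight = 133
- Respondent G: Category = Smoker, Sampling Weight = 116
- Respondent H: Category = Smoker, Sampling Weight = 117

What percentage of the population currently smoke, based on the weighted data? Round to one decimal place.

76.3

Sum of weights for 'Smoker' = 183 + 128 + 74 + 133 + 116 + 117 = 751
Total weight = 984
Weighted proportion = 751 / 984 = 0.76321138 → 76.321138%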